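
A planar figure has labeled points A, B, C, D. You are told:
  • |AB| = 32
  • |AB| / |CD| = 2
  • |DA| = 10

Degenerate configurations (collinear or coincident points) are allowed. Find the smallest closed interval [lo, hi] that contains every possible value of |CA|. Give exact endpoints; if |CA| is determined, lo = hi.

|CA| ∈ [6, 26]  (≈ [6.0000, 26.0000])

|AB| ∈ {32}
|AD| ∈ {10}
|CD| ∈ {16}
|BD| ∈ [22, 42]
|AC| ∈ [6, 26]
|BC| ∈ [6, 58]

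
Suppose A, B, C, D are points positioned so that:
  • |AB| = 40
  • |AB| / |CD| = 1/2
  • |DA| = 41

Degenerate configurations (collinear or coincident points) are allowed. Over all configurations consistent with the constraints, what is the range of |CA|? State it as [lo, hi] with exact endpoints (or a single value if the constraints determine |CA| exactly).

|CA| ∈ [39, 121]  (≈ [39.0000, 121.0000])

|AB| ∈ {40}
|AD| ∈ {41}
|CD| ∈ {80}
|BD| ∈ [1, 81]
|AC| ∈ [39, 121]
|BC| ∈ [0, 161]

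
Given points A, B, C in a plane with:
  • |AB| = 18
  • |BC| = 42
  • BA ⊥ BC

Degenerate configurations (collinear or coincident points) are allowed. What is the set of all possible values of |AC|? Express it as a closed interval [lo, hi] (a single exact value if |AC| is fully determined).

|AB| ∈ {18}
|BC| ∈ {42}
|AC| ∈ {6·√(58)}

|AC| = 6·√(58)  (≈ 45.6946)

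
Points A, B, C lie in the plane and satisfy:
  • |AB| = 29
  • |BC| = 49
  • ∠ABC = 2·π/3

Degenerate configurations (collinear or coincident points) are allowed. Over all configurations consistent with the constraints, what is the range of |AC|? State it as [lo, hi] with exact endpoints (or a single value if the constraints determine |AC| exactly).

|AB| ∈ {29}
|BC| ∈ {49}
|AC| ∈ {√(4663)}

|AC| = √(4663)  (≈ 68.2862)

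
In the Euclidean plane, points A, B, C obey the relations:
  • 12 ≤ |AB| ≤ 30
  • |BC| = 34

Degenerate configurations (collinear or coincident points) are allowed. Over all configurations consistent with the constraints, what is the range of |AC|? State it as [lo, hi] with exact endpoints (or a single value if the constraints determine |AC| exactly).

|AB| ∈ [12, 30]
|BC| ∈ {34}
|AC| ∈ [4, 64]

|AC| ∈ [4, 64]  (≈ [4.0000, 64.0000])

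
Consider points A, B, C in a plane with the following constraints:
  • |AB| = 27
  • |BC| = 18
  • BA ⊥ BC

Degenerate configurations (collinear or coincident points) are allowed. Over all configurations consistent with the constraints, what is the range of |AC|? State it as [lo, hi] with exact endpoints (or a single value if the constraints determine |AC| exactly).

|AB| ∈ {27}
|BC| ∈ {18}
|AC| ∈ {9·√(13)}

|AC| = 9·√(13)  (≈ 32.4500)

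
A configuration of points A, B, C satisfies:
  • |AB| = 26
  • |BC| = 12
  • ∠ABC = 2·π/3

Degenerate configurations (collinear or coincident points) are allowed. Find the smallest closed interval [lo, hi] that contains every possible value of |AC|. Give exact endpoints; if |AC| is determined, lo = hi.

|AC| = 2·√(283)  (≈ 33.6452)

|AB| ∈ {26}
|BC| ∈ {12}
|AC| ∈ {2·√(283)}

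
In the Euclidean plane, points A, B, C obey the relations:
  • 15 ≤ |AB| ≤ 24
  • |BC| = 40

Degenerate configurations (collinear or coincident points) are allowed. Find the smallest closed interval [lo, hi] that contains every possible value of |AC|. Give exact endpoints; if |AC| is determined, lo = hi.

|AB| ∈ [15, 24]
|BC| ∈ {40}
|AC| ∈ [16, 64]

|AC| ∈ [16, 64]  (≈ [16.0000, 64.0000])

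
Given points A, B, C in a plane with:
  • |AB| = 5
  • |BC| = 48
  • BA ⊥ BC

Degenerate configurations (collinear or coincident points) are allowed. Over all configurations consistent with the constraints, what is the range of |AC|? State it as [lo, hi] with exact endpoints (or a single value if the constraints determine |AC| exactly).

|AB| ∈ {5}
|BC| ∈ {48}
|AC| ∈ {√(2329)}

|AC| = √(2329)  (≈ 48.2597)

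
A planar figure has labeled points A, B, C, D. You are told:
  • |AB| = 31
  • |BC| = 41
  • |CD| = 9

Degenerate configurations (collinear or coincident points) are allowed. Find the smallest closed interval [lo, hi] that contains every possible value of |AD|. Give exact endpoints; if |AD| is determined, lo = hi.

|AB| ∈ {31}
|BC| ∈ {41}
|CD| ∈ {9}
|AC| ∈ [10, 72]
|BD| ∈ [32, 50]
|AD| ∈ [1, 81]

|AD| ∈ [1, 81]  (≈ [1.0000, 81.0000])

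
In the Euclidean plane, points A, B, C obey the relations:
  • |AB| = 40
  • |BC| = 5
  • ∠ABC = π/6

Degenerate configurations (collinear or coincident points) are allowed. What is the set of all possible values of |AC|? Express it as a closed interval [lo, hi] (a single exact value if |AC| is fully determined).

|AB| ∈ {40}
|BC| ∈ {5}
|AC| ∈ {5·√(65 - 8·√(3))}

|AC| = 5·√(65 - 8·√(3))  (≈ 35.7574)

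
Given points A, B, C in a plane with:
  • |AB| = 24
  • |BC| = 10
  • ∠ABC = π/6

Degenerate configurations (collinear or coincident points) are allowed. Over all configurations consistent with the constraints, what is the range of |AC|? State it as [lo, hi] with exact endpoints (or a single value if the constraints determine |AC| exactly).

|AB| ∈ {24}
|BC| ∈ {10}
|AC| ∈ {2·√(169 - 60·√(3))}

|AC| = 2·√(169 - 60·√(3))  (≈ 16.1341)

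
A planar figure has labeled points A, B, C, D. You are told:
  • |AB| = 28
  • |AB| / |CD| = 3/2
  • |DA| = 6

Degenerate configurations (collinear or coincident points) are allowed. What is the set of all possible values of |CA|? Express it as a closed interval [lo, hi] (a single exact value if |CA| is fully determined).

|AB| ∈ {28}
|AD| ∈ {6}
|CD| ∈ {56/3}
|BD| ∈ [22, 34]
|AC| ∈ [38/3, 74/3]
|BC| ∈ [10/3, 158/3]

|CA| ∈ [38/3, 74/3]  (≈ [12.6667, 24.6667])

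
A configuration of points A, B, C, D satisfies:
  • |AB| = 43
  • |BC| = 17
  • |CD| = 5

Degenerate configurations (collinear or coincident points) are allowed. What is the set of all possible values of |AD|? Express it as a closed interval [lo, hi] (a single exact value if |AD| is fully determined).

|AD| ∈ [21, 65]  (≈ [21.0000, 65.0000])

|AB| ∈ {43}
|BC| ∈ {17}
|CD| ∈ {5}
|AC| ∈ [26, 60]
|BD| ∈ [12, 22]
|AD| ∈ [21, 65]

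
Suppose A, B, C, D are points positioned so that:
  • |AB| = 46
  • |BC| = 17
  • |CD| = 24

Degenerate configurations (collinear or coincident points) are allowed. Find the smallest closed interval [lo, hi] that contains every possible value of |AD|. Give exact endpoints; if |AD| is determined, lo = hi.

|AB| ∈ {46}
|BC| ∈ {17}
|CD| ∈ {24}
|AC| ∈ [29, 63]
|BD| ∈ [7, 41]
|AD| ∈ [5, 87]

|AD| ∈ [5, 87]  (≈ [5.0000, 87.0000])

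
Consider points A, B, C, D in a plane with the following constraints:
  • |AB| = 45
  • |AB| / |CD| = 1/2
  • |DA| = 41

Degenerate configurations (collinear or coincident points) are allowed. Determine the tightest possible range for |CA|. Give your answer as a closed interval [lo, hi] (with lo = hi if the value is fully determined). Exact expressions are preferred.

|CA| ∈ [49, 131]  (≈ [49.0000, 131.0000])

|AB| ∈ {45}
|AD| ∈ {41}
|CD| ∈ {90}
|BD| ∈ [4, 86]
|AC| ∈ [49, 131]
|BC| ∈ [4, 176]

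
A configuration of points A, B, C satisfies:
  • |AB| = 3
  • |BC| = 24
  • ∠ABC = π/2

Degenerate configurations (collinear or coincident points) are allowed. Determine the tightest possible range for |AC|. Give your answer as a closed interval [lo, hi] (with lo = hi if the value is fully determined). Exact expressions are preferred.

|AB| ∈ {3}
|BC| ∈ {24}
|AC| ∈ {3·√(65)}

|AC| = 3·√(65)  (≈ 24.1868)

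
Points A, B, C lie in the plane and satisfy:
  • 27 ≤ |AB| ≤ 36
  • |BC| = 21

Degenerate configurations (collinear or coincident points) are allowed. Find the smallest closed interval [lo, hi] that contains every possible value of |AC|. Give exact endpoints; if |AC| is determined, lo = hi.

|AB| ∈ [27, 36]
|BC| ∈ {21}
|AC| ∈ [6, 57]

|AC| ∈ [6, 57]  (≈ [6.0000, 57.0000])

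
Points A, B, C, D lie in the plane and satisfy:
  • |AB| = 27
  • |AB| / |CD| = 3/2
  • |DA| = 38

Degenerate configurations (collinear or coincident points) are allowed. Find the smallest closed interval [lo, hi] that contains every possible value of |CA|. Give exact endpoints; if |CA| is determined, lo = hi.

|AB| ∈ {27}
|AD| ∈ {38}
|CD| ∈ {18}
|BD| ∈ [11, 65]
|AC| ∈ [20, 56]
|BC| ∈ [0, 83]

|CA| ∈ [20, 56]  (≈ [20.0000, 56.0000])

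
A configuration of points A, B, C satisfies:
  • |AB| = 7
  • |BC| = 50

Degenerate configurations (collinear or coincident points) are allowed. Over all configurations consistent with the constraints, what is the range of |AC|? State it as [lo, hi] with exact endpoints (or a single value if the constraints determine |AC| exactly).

|AB| ∈ {7}
|BC| ∈ {50}
|AC| ∈ [43, 57]

|AC| ∈ [43, 57]  (≈ [43.0000, 57.0000])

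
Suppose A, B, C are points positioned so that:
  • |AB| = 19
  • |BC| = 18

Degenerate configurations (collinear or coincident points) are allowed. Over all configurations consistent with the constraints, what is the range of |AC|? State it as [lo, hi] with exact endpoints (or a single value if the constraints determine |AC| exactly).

|AC| ∈ [1, 37]  (≈ [1.0000, 37.0000])

|AB| ∈ {19}
|BC| ∈ {18}
|AC| ∈ [1, 37]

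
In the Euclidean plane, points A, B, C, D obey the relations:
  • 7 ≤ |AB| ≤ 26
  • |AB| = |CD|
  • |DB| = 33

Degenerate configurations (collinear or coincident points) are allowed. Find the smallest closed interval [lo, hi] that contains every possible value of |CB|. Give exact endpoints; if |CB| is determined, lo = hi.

|AB| ∈ [7, 26]
|BD| ∈ {33}
|CD| ∈ [7, 26]
|AD| ∈ [7, 59]
|BC| ∈ [7, 59]
|AC| ∈ [0, 85]

|CB| ∈ [7, 59]  (≈ [7.0000, 59.0000])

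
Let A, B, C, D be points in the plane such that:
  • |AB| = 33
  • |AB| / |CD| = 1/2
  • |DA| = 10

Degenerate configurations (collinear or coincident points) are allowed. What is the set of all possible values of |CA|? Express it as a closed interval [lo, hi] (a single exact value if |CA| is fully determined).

|AB| ∈ {33}
|AD| ∈ {10}
|CD| ∈ {66}
|BD| ∈ [23, 43]
|AC| ∈ [56, 76]
|BC| ∈ [23, 109]

|CA| ∈ [56, 76]  (≈ [56.0000, 76.0000])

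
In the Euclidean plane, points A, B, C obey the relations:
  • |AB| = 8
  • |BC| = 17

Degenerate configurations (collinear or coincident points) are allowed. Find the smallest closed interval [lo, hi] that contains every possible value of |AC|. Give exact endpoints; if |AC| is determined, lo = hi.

|AB| ∈ {8}
|BC| ∈ {17}
|AC| ∈ [9, 25]

|AC| ∈ [9, 25]  (≈ [9.0000, 25.0000])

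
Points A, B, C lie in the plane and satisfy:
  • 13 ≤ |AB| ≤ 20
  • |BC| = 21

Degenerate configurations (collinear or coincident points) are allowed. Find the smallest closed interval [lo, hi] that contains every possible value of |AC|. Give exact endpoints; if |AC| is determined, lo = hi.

|AC| ∈ [1, 41]  (≈ [1.0000, 41.0000])

|AB| ∈ [13, 20]
|BC| ∈ {21}
|AC| ∈ [1, 41]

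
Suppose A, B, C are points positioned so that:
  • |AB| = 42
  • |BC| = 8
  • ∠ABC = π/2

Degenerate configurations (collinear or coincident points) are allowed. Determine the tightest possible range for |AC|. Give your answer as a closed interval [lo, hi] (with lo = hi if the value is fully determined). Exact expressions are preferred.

|AB| ∈ {42}
|BC| ∈ {8}
|AC| ∈ {2·√(457)}

|AC| = 2·√(457)  (≈ 42.7551)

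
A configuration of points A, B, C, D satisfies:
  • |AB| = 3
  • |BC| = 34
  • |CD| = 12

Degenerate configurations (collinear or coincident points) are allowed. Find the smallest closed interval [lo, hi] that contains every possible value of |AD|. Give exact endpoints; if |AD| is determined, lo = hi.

|AB| ∈ {3}
|BC| ∈ {34}
|CD| ∈ {12}
|AC| ∈ [31, 37]
|BD| ∈ [22, 46]
|AD| ∈ [19, 49]

|AD| ∈ [19, 49]  (≈ [19.0000, 49.0000])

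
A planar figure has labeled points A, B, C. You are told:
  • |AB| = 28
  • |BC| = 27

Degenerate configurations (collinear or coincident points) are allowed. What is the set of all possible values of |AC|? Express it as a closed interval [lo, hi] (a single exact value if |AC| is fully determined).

|AB| ∈ {28}
|BC| ∈ {27}
|AC| ∈ [1, 55]

|AC| ∈ [1, 55]  (≈ [1.0000, 55.0000])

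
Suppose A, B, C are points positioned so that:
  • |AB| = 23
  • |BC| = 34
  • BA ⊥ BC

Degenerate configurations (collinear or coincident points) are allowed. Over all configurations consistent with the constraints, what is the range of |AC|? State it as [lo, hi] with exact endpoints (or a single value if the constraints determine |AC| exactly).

|AB| ∈ {23}
|BC| ∈ {34}
|AC| ∈ {√(1685)}

|AC| = √(1685)  (≈ 41.0488)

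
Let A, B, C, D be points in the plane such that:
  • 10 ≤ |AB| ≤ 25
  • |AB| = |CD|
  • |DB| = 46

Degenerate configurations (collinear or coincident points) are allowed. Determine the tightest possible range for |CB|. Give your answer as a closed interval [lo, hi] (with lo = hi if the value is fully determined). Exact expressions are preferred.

|AB| ∈ [10, 25]
|BD| ∈ {46}
|CD| ∈ [10, 25]
|AD| ∈ [21, 71]
|BC| ∈ [21, 71]
|AC| ∈ [0, 96]

|CB| ∈ [21, 71]  (≈ [21.0000, 71.0000])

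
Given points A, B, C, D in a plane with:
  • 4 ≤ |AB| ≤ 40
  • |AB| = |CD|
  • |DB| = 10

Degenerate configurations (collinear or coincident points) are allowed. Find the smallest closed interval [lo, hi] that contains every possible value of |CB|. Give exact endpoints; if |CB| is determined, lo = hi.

|AB| ∈ [4, 40]
|BD| ∈ {10}
|CD| ∈ [4, 40]
|AD| ∈ [0, 50]
|BC| ∈ [0, 50]
|AC| ∈ [0, 90]

|CB| ∈ [0, 50]  (≈ [0.0000, 50.0000])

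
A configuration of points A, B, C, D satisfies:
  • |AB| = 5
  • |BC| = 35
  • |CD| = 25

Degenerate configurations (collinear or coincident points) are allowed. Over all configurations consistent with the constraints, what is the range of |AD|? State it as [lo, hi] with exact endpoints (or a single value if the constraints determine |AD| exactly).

|AB| ∈ {5}
|BC| ∈ {35}
|CD| ∈ {25}
|AC| ∈ [30, 40]
|BD| ∈ [10, 60]
|AD| ∈ [5, 65]

|AD| ∈ [5, 65]  (≈ [5.0000, 65.0000])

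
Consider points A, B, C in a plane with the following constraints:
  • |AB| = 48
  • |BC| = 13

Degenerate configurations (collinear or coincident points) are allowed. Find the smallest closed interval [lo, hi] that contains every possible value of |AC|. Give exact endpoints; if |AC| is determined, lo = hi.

|AC| ∈ [35, 61]  (≈ [35.0000, 61.0000])

|AB| ∈ {48}
|BC| ∈ {13}
|AC| ∈ [35, 61]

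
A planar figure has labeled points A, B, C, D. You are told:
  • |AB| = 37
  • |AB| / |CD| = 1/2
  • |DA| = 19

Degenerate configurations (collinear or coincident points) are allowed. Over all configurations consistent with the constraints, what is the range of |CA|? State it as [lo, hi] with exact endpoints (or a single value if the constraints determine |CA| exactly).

|CA| ∈ [55, 93]  (≈ [55.0000, 93.0000])

|AB| ∈ {37}
|AD| ∈ {19}
|CD| ∈ {74}
|BD| ∈ [18, 56]
|AC| ∈ [55, 93]
|BC| ∈ [18, 130]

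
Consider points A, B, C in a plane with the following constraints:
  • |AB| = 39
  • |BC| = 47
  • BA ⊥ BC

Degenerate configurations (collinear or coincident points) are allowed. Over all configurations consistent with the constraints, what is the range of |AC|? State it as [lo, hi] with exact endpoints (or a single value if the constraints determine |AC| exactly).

|AC| = √(3730)  (≈ 61.0737)

|AB| ∈ {39}
|BC| ∈ {47}
|AC| ∈ {√(3730)}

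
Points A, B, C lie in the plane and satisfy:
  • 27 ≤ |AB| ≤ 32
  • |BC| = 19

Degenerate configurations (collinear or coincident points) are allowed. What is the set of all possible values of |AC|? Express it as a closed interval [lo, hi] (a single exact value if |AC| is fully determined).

|AC| ∈ [8, 51]  (≈ [8.0000, 51.0000])

|AB| ∈ [27, 32]
|BC| ∈ {19}
|AC| ∈ [8, 51]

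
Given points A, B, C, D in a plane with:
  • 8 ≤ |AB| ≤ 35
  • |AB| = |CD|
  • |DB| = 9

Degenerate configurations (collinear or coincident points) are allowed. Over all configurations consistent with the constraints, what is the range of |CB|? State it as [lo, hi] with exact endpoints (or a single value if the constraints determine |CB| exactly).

|CB| ∈ [0, 44]  (≈ [0.0000, 44.0000])

|AB| ∈ [8, 35]
|BD| ∈ {9}
|CD| ∈ [8, 35]
|AD| ∈ [0, 44]
|BC| ∈ [0, 44]
|AC| ∈ [0, 79]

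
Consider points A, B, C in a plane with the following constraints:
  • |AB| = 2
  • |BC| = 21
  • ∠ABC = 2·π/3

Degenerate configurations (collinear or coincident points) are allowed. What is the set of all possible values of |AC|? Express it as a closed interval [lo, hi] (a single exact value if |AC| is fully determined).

|AB| ∈ {2}
|BC| ∈ {21}
|AC| ∈ {√(487)}

|AC| = √(487)  (≈ 22.0681)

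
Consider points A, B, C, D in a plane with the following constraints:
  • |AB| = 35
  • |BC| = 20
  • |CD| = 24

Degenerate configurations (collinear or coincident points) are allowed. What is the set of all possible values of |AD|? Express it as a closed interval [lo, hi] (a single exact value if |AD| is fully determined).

|AD| ∈ [0, 79]  (≈ [0.0000, 79.0000])

|AB| ∈ {35}
|BC| ∈ {20}
|CD| ∈ {24}
|AC| ∈ [15, 55]
|BD| ∈ [4, 44]
|AD| ∈ [0, 79]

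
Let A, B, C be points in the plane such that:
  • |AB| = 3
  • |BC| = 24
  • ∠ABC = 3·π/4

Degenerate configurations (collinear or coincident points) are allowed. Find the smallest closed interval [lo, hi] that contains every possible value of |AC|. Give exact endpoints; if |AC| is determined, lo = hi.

|AC| = 3·√(8·√(2) + 65)  (≈ 26.2073)

|AB| ∈ {3}
|BC| ∈ {24}
|AC| ∈ {3·√(8·√(2) + 65)}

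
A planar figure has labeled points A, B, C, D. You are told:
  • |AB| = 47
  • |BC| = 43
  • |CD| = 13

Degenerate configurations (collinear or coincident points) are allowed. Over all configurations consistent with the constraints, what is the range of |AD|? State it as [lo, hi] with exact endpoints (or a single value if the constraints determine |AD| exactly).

|AB| ∈ {47}
|BC| ∈ {43}
|CD| ∈ {13}
|AC| ∈ [4, 90]
|BD| ∈ [30, 56]
|AD| ∈ [0, 103]

|AD| ∈ [0, 103]  (≈ [0.0000, 103.0000])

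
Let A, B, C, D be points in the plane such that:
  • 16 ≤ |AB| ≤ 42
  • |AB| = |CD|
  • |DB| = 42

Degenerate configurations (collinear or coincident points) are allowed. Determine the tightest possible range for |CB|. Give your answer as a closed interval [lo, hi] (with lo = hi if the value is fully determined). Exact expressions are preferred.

|CB| ∈ [0, 84]  (≈ [0.0000, 84.0000])

|AB| ∈ [16, 42]
|BD| ∈ {42}
|CD| ∈ [16, 42]
|AD| ∈ [0, 84]
|BC| ∈ [0, 84]
|AC| ∈ [0, 126]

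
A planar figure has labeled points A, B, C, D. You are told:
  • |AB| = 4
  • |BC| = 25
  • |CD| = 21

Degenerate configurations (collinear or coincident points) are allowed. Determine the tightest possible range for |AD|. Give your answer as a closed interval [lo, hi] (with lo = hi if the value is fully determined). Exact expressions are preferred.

|AD| ∈ [0, 50]  (≈ [0.0000, 50.0000])

|AB| ∈ {4}
|BC| ∈ {25}
|CD| ∈ {21}
|AC| ∈ [21, 29]
|BD| ∈ [4, 46]
|AD| ∈ [0, 50]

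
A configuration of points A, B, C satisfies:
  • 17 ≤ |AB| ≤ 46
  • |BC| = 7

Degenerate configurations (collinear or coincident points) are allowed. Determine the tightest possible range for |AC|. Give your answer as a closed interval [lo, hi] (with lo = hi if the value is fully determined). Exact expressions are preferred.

|AC| ∈ [10, 53]  (≈ [10.0000, 53.0000])

|AB| ∈ [17, 46]
|BC| ∈ {7}
|AC| ∈ [10, 53]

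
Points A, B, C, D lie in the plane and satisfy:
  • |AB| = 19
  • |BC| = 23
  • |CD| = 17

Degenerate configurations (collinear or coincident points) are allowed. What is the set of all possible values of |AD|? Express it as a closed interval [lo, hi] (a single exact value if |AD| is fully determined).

|AD| ∈ [0, 59]  (≈ [0.0000, 59.0000])

|AB| ∈ {19}
|BC| ∈ {23}
|CD| ∈ {17}
|AC| ∈ [4, 42]
|BD| ∈ [6, 40]
|AD| ∈ [0, 59]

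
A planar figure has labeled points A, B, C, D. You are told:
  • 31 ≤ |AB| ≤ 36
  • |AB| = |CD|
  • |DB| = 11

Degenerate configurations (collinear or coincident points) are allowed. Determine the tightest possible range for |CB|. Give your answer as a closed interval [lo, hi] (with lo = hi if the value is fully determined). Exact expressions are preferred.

|AB| ∈ [31, 36]
|BD| ∈ {11}
|CD| ∈ [31, 36]
|AD| ∈ [20, 47]
|BC| ∈ [20, 47]
|AC| ∈ [0, 83]

|CB| ∈ [20, 47]  (≈ [20.0000, 47.0000])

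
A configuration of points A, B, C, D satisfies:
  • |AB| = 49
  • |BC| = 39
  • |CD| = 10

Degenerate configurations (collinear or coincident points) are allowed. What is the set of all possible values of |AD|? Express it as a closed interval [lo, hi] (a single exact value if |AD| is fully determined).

|AB| ∈ {49}
|BC| ∈ {39}
|CD| ∈ {10}
|AC| ∈ [10, 88]
|BD| ∈ [29, 49]
|AD| ∈ [0, 98]

|AD| ∈ [0, 98]  (≈ [0.0000, 98.0000])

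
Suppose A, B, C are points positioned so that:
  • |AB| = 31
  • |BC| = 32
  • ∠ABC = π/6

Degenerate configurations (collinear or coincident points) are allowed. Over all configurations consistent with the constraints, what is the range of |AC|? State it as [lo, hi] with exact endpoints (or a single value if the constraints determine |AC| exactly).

|AB| ∈ {31}
|BC| ∈ {32}
|AC| ∈ {√(1985 - 992·√(3))}

|AC| = √(1985 - 992·√(3))  (≈ 16.3342)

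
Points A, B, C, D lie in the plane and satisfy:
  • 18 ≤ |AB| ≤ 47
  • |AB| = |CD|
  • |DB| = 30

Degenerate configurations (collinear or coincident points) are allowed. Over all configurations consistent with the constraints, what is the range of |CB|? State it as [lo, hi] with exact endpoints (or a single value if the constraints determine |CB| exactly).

|CB| ∈ [0, 77]  (≈ [0.0000, 77.0000])

|AB| ∈ [18, 47]
|BD| ∈ {30}
|CD| ∈ [18, 47]
|AD| ∈ [0, 77]
|BC| ∈ [0, 77]
|AC| ∈ [0, 124]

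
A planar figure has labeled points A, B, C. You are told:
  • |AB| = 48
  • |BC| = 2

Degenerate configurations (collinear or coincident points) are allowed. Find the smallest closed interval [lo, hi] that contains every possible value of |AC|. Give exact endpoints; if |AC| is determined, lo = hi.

|AB| ∈ {48}
|BC| ∈ {2}
|AC| ∈ [46, 50]

|AC| ∈ [46, 50]  (≈ [46.0000, 50.0000])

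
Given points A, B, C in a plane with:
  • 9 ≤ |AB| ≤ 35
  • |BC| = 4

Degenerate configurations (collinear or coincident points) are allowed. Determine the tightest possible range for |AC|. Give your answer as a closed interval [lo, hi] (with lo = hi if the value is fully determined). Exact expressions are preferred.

|AC| ∈ [5, 39]  (≈ [5.0000, 39.0000])

|AB| ∈ [9, 35]
|BC| ∈ {4}
|AC| ∈ [5, 39]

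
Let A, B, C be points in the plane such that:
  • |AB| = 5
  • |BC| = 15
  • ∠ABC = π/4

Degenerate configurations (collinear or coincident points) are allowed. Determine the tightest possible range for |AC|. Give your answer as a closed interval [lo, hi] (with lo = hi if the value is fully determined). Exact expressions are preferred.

|AB| ∈ {5}
|BC| ∈ {15}
|AC| ∈ {5·√(10 - 3·√(2))}

|AC| = 5·√(10 - 3·√(2))  (≈ 11.9972)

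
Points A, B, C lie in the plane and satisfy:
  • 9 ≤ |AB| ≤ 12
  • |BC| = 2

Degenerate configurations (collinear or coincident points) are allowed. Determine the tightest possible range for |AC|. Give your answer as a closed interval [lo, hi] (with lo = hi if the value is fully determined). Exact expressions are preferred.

|AB| ∈ [9, 12]
|BC| ∈ {2}
|AC| ∈ [7, 14]

|AC| ∈ [7, 14]  (≈ [7.0000, 14.0000])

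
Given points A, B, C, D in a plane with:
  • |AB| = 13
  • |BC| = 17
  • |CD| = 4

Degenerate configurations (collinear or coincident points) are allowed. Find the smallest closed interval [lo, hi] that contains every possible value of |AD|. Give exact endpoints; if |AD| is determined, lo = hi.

|AD| ∈ [0, 34]  (≈ [0.0000, 34.0000])

|AB| ∈ {13}
|BC| ∈ {17}
|CD| ∈ {4}
|AC| ∈ [4, 30]
|BD| ∈ [13, 21]
|AD| ∈ [0, 34]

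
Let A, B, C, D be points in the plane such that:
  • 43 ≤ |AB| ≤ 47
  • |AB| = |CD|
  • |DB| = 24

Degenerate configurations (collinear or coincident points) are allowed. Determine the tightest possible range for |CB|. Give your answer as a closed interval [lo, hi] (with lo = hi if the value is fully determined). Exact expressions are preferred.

|AB| ∈ [43, 47]
|BD| ∈ {24}
|CD| ∈ [43, 47]
|AD| ∈ [19, 71]
|BC| ∈ [19, 71]
|AC| ∈ [0, 118]

|CB| ∈ [19, 71]  (≈ [19.0000, 71.0000])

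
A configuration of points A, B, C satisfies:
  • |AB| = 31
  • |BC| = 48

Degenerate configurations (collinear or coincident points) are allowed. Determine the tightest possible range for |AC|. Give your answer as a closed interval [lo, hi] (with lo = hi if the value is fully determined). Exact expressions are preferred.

|AB| ∈ {31}
|BC| ∈ {48}
|AC| ∈ [17, 79]

|AC| ∈ [17, 79]  (≈ [17.0000, 79.0000])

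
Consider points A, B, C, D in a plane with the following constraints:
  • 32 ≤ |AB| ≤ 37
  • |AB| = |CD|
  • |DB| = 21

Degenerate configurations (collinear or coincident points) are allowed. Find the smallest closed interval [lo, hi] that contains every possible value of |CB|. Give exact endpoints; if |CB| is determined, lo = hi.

|CB| ∈ [11, 58]  (≈ [11.0000, 58.0000])

|AB| ∈ [32, 37]
|BD| ∈ {21}
|CD| ∈ [32, 37]
|AD| ∈ [11, 58]
|BC| ∈ [11, 58]
|AC| ∈ [0, 95]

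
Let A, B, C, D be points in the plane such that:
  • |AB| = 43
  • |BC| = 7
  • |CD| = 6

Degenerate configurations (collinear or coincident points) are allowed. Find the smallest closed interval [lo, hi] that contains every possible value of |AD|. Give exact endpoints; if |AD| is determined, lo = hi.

|AD| ∈ [30, 56]  (≈ [30.0000, 56.0000])

|AB| ∈ {43}
|BC| ∈ {7}
|CD| ∈ {6}
|AC| ∈ [36, 50]
|BD| ∈ [1, 13]
|AD| ∈ [30, 56]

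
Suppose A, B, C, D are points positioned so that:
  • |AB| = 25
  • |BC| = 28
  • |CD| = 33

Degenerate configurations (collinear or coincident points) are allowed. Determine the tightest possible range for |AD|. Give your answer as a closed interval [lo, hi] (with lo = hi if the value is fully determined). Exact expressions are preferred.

|AD| ∈ [0, 86]  (≈ [0.0000, 86.0000])

|AB| ∈ {25}
|BC| ∈ {28}
|CD| ∈ {33}
|AC| ∈ [3, 53]
|BD| ∈ [5, 61]
|AD| ∈ [0, 86]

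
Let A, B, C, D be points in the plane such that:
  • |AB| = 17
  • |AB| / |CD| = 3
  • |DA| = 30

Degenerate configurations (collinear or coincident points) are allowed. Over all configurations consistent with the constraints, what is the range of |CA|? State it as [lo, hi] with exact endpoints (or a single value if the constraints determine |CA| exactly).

|AB| ∈ {17}
|AD| ∈ {30}
|CD| ∈ {17/3}
|BD| ∈ [13, 47]
|AC| ∈ [73/3, 107/3]
|BC| ∈ [22/3, 158/3]

|CA| ∈ [73/3, 107/3]  (≈ [24.3333, 35.6667])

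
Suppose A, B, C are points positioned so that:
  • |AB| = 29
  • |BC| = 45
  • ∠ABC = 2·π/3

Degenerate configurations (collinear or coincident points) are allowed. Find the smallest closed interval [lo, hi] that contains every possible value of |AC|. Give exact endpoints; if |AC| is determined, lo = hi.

|AB| ∈ {29}
|BC| ∈ {45}
|AC| ∈ {√(4171)}

|AC| = √(4171)  (≈ 64.5833)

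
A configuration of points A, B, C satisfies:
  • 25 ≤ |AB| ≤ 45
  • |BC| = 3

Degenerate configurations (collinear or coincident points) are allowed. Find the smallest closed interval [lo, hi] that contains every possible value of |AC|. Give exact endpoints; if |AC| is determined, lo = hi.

|AC| ∈ [22, 48]  (≈ [22.0000, 48.0000])

|AB| ∈ [25, 45]
|BC| ∈ {3}
|AC| ∈ [22, 48]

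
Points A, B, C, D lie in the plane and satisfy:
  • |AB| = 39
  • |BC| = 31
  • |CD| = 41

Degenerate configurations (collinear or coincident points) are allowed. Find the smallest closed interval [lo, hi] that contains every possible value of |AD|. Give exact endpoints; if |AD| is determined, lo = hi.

|AD| ∈ [0, 111]  (≈ [0.0000, 111.0000])

|AB| ∈ {39}
|BC| ∈ {31}
|CD| ∈ {41}
|AC| ∈ [8, 70]
|BD| ∈ [10, 72]
|AD| ∈ [0, 111]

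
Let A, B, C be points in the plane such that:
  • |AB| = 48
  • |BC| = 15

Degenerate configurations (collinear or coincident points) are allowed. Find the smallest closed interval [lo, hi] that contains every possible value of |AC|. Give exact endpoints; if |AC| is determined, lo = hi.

|AB| ∈ {48}
|BC| ∈ {15}
|AC| ∈ [33, 63]

|AC| ∈ [33, 63]  (≈ [33.0000, 63.0000])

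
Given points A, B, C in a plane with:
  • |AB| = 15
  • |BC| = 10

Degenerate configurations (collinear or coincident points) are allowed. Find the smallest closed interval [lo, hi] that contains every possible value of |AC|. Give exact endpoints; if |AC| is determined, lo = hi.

|AC| ∈ [5, 25]  (≈ [5.0000, 25.0000])

|AB| ∈ {15}
|BC| ∈ {10}
|AC| ∈ [5, 25]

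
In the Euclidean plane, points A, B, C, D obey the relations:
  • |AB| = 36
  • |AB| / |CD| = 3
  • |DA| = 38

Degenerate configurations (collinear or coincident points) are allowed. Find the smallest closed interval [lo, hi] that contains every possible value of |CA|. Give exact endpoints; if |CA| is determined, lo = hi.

|AB| ∈ {36}
|AD| ∈ {38}
|CD| ∈ {12}
|BD| ∈ [2, 74]
|AC| ∈ [26, 50]
|BC| ∈ [0, 86]

|CA| ∈ [26, 50]  (≈ [26.0000, 50.0000])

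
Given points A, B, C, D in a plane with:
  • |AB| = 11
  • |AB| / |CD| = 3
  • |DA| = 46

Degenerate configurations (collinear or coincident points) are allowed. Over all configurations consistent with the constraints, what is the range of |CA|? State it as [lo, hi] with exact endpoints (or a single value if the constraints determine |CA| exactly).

|AB| ∈ {11}
|AD| ∈ {46}
|CD| ∈ {11/3}
|BD| ∈ [35, 57]
|AC| ∈ [127/3, 149/3]
|BC| ∈ [94/3, 182/3]

|CA| ∈ [127/3, 149/3]  (≈ [42.3333, 49.6667])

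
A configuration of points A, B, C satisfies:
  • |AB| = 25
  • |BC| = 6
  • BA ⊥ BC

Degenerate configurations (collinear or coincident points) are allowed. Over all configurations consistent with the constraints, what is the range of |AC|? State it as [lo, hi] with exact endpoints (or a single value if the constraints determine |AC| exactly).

|AC| = √(661)  (≈ 25.7099)

|AB| ∈ {25}
|BC| ∈ {6}
|AC| ∈ {√(661)}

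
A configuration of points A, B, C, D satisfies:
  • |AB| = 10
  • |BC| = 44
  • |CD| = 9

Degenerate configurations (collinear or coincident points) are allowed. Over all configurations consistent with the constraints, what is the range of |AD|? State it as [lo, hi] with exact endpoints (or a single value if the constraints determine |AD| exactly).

|AB| ∈ {10}
|BC| ∈ {44}
|CD| ∈ {9}
|AC| ∈ [34, 54]
|BD| ∈ [35, 53]
|AD| ∈ [25, 63]

|AD| ∈ [25, 63]  (≈ [25.0000, 63.0000])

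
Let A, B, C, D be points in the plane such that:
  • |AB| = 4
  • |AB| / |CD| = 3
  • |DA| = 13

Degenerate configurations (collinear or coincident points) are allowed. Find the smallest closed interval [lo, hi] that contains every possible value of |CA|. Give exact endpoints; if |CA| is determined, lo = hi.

|AB| ∈ {4}
|AD| ∈ {13}
|CD| ∈ {4/3}
|BD| ∈ [9, 17]
|AC| ∈ [35/3, 43/3]
|BC| ∈ [23/3, 55/3]

|CA| ∈ [35/3, 43/3]  (≈ [11.6667, 14.3333])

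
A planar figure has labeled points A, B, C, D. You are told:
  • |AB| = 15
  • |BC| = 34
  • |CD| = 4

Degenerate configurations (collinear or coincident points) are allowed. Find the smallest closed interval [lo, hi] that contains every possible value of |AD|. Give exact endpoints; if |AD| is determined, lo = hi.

|AB| ∈ {15}
|BC| ∈ {34}
|CD| ∈ {4}
|AC| ∈ [19, 49]
|BD| ∈ [30, 38]
|AD| ∈ [15, 53]

|AD| ∈ [15, 53]  (≈ [15.0000, 53.0000])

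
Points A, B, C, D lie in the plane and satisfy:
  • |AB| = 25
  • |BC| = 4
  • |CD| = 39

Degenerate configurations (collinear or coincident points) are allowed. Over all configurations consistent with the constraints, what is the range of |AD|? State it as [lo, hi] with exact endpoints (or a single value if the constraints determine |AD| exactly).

|AB| ∈ {25}
|BC| ∈ {4}
|CD| ∈ {39}
|AC| ∈ [21, 29]
|BD| ∈ [35, 43]
|AD| ∈ [10, 68]

|AD| ∈ [10, 68]  (≈ [10.0000, 68.0000])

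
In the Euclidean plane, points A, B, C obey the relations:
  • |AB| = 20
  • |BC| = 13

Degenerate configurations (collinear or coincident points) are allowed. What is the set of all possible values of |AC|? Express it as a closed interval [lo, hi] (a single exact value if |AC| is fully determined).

|AC| ∈ [7, 33]  (≈ [7.0000, 33.0000])

|AB| ∈ {20}
|BC| ∈ {13}
|AC| ∈ [7, 33]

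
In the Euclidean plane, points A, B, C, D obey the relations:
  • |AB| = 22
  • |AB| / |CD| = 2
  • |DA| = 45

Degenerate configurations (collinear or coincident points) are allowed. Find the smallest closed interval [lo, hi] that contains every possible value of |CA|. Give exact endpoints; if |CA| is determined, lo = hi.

|CA| ∈ [34, 56]  (≈ [34.0000, 56.0000])

|AB| ∈ {22}
|AD| ∈ {45}
|CD| ∈ {11}
|BD| ∈ [23, 67]
|AC| ∈ [34, 56]
|BC| ∈ [12, 78]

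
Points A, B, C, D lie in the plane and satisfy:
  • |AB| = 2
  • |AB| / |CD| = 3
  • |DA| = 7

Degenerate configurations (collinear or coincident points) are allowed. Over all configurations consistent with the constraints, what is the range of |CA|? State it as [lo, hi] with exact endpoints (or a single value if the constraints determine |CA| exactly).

|CA| ∈ [19/3, 23/3]  (≈ [6.3333, 7.6667])

|AB| ∈ {2}
|AD| ∈ {7}
|CD| ∈ {2/3}
|BD| ∈ [5, 9]
|AC| ∈ [19/3, 23/3]
|BC| ∈ [13/3, 29/3]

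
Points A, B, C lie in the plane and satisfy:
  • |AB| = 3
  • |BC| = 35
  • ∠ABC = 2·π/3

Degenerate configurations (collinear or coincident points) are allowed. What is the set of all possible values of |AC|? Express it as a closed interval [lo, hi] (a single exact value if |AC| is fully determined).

|AC| = √(1339)  (≈ 36.5923)

|AB| ∈ {3}
|BC| ∈ {35}
|AC| ∈ {√(1339)}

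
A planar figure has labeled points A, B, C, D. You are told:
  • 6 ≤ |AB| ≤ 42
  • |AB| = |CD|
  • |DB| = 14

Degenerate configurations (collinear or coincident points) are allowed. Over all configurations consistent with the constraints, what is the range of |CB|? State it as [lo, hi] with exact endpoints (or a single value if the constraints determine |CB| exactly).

|AB| ∈ [6, 42]
|BD| ∈ {14}
|CD| ∈ [6, 42]
|AD| ∈ [0, 56]
|BC| ∈ [0, 56]
|AC| ∈ [0, 98]

|CB| ∈ [0, 56]  (≈ [0.0000, 56.0000])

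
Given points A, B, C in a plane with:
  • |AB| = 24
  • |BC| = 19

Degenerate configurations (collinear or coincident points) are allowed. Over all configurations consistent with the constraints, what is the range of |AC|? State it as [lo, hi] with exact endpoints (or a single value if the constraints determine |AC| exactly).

|AB| ∈ {24}
|BC| ∈ {19}
|AC| ∈ [5, 43]

|AC| ∈ [5, 43]  (≈ [5.0000, 43.0000])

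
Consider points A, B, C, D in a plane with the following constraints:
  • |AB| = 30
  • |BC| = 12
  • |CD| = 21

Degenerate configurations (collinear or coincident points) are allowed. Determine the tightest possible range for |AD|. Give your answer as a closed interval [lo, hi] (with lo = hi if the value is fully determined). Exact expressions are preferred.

|AB| ∈ {30}
|BC| ∈ {12}
|CD| ∈ {21}
|AC| ∈ [18, 42]
|BD| ∈ [9, 33]
|AD| ∈ [0, 63]

|AD| ∈ [0, 63]  (≈ [0.0000, 63.0000])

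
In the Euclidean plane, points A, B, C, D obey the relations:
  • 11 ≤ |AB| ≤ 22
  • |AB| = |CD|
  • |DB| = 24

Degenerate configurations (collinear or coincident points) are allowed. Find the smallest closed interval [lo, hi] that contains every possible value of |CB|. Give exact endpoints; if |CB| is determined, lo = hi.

|CB| ∈ [2, 46]  (≈ [2.0000, 46.0000])

|AB| ∈ [11, 22]
|BD| ∈ {24}
|CD| ∈ [11, 22]
|AD| ∈ [2, 46]
|BC| ∈ [2, 46]
|AC| ∈ [0, 68]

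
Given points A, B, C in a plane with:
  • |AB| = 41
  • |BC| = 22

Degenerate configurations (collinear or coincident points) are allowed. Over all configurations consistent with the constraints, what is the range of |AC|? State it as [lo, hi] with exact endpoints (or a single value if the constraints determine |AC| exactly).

|AB| ∈ {41}
|BC| ∈ {22}
|AC| ∈ [19, 63]

|AC| ∈ [19, 63]  (≈ [19.0000, 63.0000])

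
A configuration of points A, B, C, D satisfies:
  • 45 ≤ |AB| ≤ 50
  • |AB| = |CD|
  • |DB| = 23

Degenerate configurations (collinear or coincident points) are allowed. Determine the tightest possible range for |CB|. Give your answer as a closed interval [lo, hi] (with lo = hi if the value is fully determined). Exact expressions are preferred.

|AB| ∈ [45, 50]
|BD| ∈ {23}
|CD| ∈ [45, 50]
|AD| ∈ [22, 73]
|BC| ∈ [22, 73]
|AC| ∈ [0, 123]

|CB| ∈ [22, 73]  (≈ [22.0000, 73.0000])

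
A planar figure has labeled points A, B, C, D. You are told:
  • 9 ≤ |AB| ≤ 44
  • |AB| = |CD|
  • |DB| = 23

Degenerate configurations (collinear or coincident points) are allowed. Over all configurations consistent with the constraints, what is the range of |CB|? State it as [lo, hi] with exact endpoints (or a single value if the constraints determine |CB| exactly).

|AB| ∈ [9, 44]
|BD| ∈ {23}
|CD| ∈ [9, 44]
|AD| ∈ [0, 67]
|BC| ∈ [0, 67]
|AC| ∈ [0, 111]

|CB| ∈ [0, 67]  (≈ [0.0000, 67.0000])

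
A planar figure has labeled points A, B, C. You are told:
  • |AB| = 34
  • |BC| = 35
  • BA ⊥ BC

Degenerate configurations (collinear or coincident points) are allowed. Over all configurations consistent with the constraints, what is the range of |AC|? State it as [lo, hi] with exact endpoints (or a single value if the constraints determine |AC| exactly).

|AB| ∈ {34}
|BC| ∈ {35}
|AC| ∈ {√(2381)}

|AC| = √(2381)  (≈ 48.7955)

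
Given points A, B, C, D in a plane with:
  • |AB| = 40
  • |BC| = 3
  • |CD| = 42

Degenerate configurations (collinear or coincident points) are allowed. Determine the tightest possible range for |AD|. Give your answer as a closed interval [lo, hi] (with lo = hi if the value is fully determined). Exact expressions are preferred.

|AD| ∈ [0, 85]  (≈ [0.0000, 85.0000])

|AB| ∈ {40}
|BC| ∈ {3}
|CD| ∈ {42}
|AC| ∈ [37, 43]
|BD| ∈ [39, 45]
|AD| ∈ [0, 85]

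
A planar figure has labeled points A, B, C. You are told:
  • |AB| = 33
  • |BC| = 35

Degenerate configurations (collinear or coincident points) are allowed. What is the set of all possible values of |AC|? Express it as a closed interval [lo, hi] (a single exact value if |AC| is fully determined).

|AB| ∈ {33}
|BC| ∈ {35}
|AC| ∈ [2, 68]

|AC| ∈ [2, 68]  (≈ [2.0000, 68.0000])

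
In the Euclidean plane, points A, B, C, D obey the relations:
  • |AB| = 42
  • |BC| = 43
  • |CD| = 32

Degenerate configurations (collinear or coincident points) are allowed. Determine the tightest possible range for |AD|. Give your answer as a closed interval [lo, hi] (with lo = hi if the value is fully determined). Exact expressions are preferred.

|AB| ∈ {42}
|BC| ∈ {43}
|CD| ∈ {32}
|AC| ∈ [1, 85]
|BD| ∈ [11, 75]
|AD| ∈ [0, 117]

|AD| ∈ [0, 117]  (≈ [0.0000, 117.0000])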